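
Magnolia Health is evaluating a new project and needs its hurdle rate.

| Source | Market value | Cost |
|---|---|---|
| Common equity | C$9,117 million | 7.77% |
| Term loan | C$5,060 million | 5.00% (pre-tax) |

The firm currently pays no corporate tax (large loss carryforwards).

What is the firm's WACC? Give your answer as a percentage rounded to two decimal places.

Total capital V = 9117 + 5060 = 14177.
Equity: weight = 9117/14177 = 0.6431; cost = 7.77%.
Term loan: weight = 5060/14177 = 0.3569; after-tax cost = 5% × (1 − 0%) = 5.0000%.
WACC = 0.6431 × 7.7700% + 0.3569 × 5.0000% = 6.7813%.

6.78%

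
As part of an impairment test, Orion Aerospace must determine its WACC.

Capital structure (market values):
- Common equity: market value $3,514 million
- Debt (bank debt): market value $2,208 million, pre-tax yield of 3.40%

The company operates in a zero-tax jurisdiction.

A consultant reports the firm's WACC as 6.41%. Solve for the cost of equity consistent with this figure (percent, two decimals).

Total capital V = 3514 + 2208 = 5722.
Equity weight = 3514/5722 = 0.6141.
Bank debt weight = 2208/5722 = 0.3859.
Debt contribution = 0.3859 × 3.4% × (1 − 0%) = 1.3120%.
Required equity contribution = 6.41% − 1.3120% = 5.0980%.
Re = 5.0980% / 0.6141 = 8.3013%.

8.30%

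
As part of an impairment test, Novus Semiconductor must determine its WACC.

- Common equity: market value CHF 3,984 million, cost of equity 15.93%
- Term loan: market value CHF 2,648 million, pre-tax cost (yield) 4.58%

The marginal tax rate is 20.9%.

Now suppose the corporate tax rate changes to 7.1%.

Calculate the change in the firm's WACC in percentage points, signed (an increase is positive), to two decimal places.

+0.25 pp

Current WACC:
Total capital V = 3984 + 2648 = 6632.
Equity: weight = 3984/6632 = 0.6007; cost = 15.93%.
Term loan: weight = 2648/6632 = 0.3993; after-tax cost = 4.58% × (1 − 20.9%) = 3.6228%.
WACC = 0.6007 × 15.9300% + 0.3993 × 3.6228% = 11.0160%.
After the change:
Total capital V = 3984 + 2648 = 6632.
Equity: weight = 3984/6632 = 0.6007; cost = 15.93%.
Term loan: weight = 2648/6632 = 0.3993; after-tax cost = 4.58% × (1 − 7.1%) = 4.2548%.
WACC = 0.6007 × 15.9300% + 0.3993 × 4.2548% = 11.2684%.
Change in WACC = 11.2684% − 11.0160% = 0.2524 pp.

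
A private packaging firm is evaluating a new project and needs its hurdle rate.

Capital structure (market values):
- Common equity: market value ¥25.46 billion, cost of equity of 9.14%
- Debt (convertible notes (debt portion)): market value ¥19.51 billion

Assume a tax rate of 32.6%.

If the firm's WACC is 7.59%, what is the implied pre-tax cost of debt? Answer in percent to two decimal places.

8.26%

Total capital V = 25.46 + 19.51 = 44.97.
Equity weight = 25.46/44.97 = 0.5662.
Convertible notes (debt portion) weight = 19.51/44.97 = 0.4338.
Equity contribution = 0.5662 × 9.14% = 5.1747%.
Remaining for debt = 7.59% − 5.1747% = 2.4153%.
Rd × (1 − 32.6%) × 0.4338 = 2.4153%  ⇒  Rd = 8.2601%.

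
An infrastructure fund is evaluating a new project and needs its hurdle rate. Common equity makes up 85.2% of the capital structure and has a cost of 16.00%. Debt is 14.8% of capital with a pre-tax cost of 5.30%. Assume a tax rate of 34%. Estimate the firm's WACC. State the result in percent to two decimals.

After-tax cost of debt = 5.3% × (1 − 34%) = 3.4980%.
WACC = 0.852 × 16.0000% + 0.148 × 3.4980% = 14.1497%.

14.15%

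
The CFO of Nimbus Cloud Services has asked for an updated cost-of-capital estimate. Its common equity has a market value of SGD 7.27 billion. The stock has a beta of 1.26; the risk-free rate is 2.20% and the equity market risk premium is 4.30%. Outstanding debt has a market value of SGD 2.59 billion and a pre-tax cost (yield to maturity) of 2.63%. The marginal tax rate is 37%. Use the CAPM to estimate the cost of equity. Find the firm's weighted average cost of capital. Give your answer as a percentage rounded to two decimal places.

Cost of equity via CAPM: Re = 2.2% + 1.26 × 4.3% = 7.6180%.
Total capital V = 7.27 + 2.59 = 9.86.
Equity: weight = 7.27/9.86 = 0.7373; cost = 7.618%.
Debt: weight = 2.59/9.86 = 0.2627; after-tax cost = 2.63% × (1 − 37%) = 1.6569%.
WACC = 0.7373 × 7.6180% + 0.2627 × 1.6569% = 6.0522%.

6.05%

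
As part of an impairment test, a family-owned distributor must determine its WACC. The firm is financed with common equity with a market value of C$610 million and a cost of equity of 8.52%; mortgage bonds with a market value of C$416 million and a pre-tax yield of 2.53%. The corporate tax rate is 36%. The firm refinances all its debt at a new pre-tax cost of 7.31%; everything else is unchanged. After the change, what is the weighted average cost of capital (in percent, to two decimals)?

6.96%

After the change:
Total capital V = 610 + 416 = 1026.
Equity: weight = 610/1026 = 0.5945; cost = 8.52%.
Mortgage bonds: weight = 416/1026 = 0.4055; after-tax cost = 7.31% × (1 − 36%) = 4.6784%.
WACC = 0.5945 × 8.5200% + 0.4055 × 4.6784% = 6.9624%.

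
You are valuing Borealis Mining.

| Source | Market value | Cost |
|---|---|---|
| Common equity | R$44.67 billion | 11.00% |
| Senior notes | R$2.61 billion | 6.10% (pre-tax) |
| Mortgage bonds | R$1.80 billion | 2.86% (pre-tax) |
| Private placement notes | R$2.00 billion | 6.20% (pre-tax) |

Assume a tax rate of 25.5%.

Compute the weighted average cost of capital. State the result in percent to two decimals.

10.11%

Total capital V = 44.67 + 2.61 + 1.8 + 2 = 51.08.
Equity: weight = 44.67/51.08 = 0.8745; cost = 11%.
Senior notes: weight = 2.61/51.08 = 0.0511; after-tax cost = 6.1% × (1 − 25.5%) = 4.5445%.
Mortgage bonds: weight = 1.8/51.08 = 0.0352; after-tax cost = 2.86% × (1 − 25.5%) = 2.1307%.
Private placement notes: weight = 2/51.08 = 0.0392; after-tax cost = 6.2% × (1 − 25.5%) = 4.6190%.
WACC = 0.8745 × 11.0000% + 0.0511 × 4.5445% + 0.0352 × 2.1307% + 0.0392 × 4.6190% = 10.1078%.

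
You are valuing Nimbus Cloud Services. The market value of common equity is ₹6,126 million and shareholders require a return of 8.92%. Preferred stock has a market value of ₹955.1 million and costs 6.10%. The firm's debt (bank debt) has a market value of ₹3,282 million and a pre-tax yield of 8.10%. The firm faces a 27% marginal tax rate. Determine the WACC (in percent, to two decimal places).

Total capital V = 6126 + 955.1 + 3282 = 10363.1.
Equity: weight = 6126/10363.1 = 0.5911; cost = 8.92%.
Preferred: weight = 955.1/10363.1 = 0.0922; cost = 6.1%.
Bank debt: weight = 3282/10363.1 = 0.3167; after-tax cost = 8.1% × (1 − 27%) = 5.9130%.
WACC = 0.5911 × 8.9200% + 0.0922 × 6.1000% + 0.3167 × 5.9130% = 7.7078%.

7.71%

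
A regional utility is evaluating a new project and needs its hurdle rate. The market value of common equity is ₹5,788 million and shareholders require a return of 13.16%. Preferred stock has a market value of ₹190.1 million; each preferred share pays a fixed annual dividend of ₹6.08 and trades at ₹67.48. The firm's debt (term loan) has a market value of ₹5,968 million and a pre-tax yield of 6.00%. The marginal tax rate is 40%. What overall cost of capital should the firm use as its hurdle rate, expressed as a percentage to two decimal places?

8.32%

Cost of preferred: Rp = 6.08 / 67.48 = 9.0101%.
Total capital V = 5788 + 190.1 + 5968 = 11946.1.
Equity: weight = 5788/11946.1 = 0.4845; cost = 13.16%.
Preferred: weight = 190.1/11946.1 = 0.0159; cost = 9.0101%.
Term loan: weight = 5968/11946.1 = 0.4996; after-tax cost = 6% × (1 − 40%) = 3.6000%.
WACC = 0.4845 × 13.1600% + 0.0159 × 9.0101% + 0.4996 × 3.6000% = 8.3180%.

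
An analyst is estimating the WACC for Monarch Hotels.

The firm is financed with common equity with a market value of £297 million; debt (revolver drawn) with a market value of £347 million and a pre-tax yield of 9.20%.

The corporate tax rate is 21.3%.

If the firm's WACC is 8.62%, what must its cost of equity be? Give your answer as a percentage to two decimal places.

10.23%

Total capital V = 297 + 347 = 644.
Equity weight = 297/644 = 0.4612.
Revolver drawn weight = 347/644 = 0.5388.
Debt contribution = 0.5388 × 9.2% × (1 − 21.3%) = 3.9013%.
Required equity contribution = 8.62% − 3.9013% = 4.7187%.
Re = 4.7187% / 0.4612 = 10.2319%.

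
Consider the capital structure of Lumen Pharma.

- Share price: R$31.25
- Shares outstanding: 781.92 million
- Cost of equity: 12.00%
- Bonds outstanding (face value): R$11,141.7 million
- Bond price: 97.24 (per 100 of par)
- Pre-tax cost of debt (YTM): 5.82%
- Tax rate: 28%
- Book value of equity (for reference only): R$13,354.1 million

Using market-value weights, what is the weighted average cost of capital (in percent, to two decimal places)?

9.60%

Market value of equity E = 31.25 × 781.92m = 24435m. Market value of debt D = 11141.7m × 97.24/100 = 10834.18908m.
Total capital V = 24435 + 10834.18908 = 35269.18908.
Equity: weight = 24435/35269.18908 = 0.6928; cost = 12%.
Bonds outstanding: weight = 10834.18908/35269.18908 = 0.3072; after-tax cost = 5.82% × (1 − 28%) = 4.1904%.
WACC = 0.6928 × 12.0000% + 0.3072 × 4.1904% = 9.6010%.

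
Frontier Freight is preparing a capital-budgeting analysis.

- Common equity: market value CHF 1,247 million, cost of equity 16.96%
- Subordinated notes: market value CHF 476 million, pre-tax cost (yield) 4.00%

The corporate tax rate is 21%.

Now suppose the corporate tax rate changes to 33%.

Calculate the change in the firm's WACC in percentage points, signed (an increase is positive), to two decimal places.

-0.13 pp

Current WACC:
Total capital V = 1247 + 476 = 1723.
Equity: weight = 1247/1723 = 0.7237; cost = 16.96%.
Subordinated notes: weight = 476/1723 = 0.2763; after-tax cost = 4% × (1 − 21%) = 3.1600%.
WACC = 0.7237 × 16.9600% + 0.2763 × 3.1600% = 13.1476%.
After the change:
Total capital V = 1247 + 476 = 1723.
Equity: weight = 1247/1723 = 0.7237; cost = 16.96%.
Subordinated notes: weight = 476/1723 = 0.2763; after-tax cost = 4% × (1 − 33%) = 2.6800%.
WACC = 0.7237 × 16.9600% + 0.2763 × 2.6800% = 13.0150%.
Change in WACC = 13.0150% − 13.1476% = -0.1326 pp.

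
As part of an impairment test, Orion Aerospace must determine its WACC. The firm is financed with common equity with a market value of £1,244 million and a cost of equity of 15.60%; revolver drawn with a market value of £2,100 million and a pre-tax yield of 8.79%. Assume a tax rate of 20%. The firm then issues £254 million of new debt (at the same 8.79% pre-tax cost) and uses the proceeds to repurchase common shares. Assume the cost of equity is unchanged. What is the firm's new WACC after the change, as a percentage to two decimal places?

After the change:
Total capital V = 990 + 2354 = 3344.
Equity: weight = 990/3344 = 0.2961; cost = 15.6%.
Revolver drawn: weight = 2354/3344 = 0.7039; after-tax cost = 8.79% × (1 − 20%) = 7.0320%.
WACC = 0.2961 × 15.6000% + 0.7039 × 7.0320% = 9.5686%.

9.57%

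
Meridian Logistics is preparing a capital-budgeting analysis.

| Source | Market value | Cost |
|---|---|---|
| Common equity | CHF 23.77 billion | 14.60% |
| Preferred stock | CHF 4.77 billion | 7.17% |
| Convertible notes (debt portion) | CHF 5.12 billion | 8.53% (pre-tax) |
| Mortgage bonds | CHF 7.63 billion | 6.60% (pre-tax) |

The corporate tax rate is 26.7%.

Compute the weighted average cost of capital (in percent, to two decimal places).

10.90%

Total capital V = 23.77 + 4.77 + 5.12 + 7.63 = 41.29.
Equity: weight = 23.77/41.29 = 0.5757; cost = 14.6%.
Preferred: weight = 4.77/41.29 = 0.1155; cost = 7.17%.
Convertible notes (debt portion): weight = 5.12/41.29 = 0.1240; after-tax cost = 8.53% × (1 − 26.7%) = 6.2525%.
Mortgage bonds: weight = 7.63/41.29 = 0.1848; after-tax cost = 6.6% × (1 − 26.7%) = 4.8378%.
WACC = 0.5757 × 14.6000% + 0.1155 × 7.1700% + 0.1240 × 6.2525% + 0.1848 × 4.8378% = 10.9026%.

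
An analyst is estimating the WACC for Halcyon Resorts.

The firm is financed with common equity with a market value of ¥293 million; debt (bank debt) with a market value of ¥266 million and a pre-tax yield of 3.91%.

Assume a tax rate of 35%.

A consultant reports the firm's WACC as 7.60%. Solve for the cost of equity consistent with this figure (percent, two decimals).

12.19%

Total capital V = 293 + 266 = 559.
Equity weight = 293/559 = 0.5242.
Bank debt weight = 266/559 = 0.4758.
Debt contribution = 0.4758 × 3.91% × (1 − 35%) = 1.2094%.
Required equity contribution = 7.6% − 1.2094% = 6.3906%.
Re = 6.3906% / 0.5242 = 12.1924%.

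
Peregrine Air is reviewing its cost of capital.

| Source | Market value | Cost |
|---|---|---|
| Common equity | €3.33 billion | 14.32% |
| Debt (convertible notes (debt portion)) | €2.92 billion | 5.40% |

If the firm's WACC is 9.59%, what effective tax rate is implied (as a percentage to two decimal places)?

Total capital V = 3.33 + 2.92 = 6.25.
Equity weight = 3.33/6.25 = 0.5328.
Convertible notes (debt portion) weight = 2.92/6.25 = 0.4672.
Equity contribution = 0.5328 × 14.32% = 7.6297%.
Debt contribution must be 9.59% − 7.6297% = 1.9603%.
0.4672 × 5.4% × (1 − T) = 1.9603%  ⇒  (1 − T) = 0.7770.
T = 22.2990%.

22.30%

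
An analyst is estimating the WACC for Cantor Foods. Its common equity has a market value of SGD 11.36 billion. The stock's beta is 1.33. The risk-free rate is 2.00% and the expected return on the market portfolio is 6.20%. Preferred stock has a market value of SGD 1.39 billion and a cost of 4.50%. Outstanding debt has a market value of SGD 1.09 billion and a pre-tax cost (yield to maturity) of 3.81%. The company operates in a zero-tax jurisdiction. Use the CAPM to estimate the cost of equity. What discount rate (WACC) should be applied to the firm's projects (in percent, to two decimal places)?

Market risk premium = 6.2% − 2.0% = 4.2%.
Cost of equity via CAPM: Re = 2.0% + 1.33 × 4.2% = 7.5860%.
Total capital V = 11.36 + 1.39 + 1.09 = 13.84.
Equity: weight = 11.36/13.84 = 0.8208; cost = 7.586%.
Preferred: weight = 1.39/13.84 = 0.1004; cost = 4.5%.
Debt: weight = 1.09/13.84 = 0.0788; after-tax cost = 3.81% × (1 − 0%) = 3.8100%.
WACC = 0.8208 × 7.5860% + 0.1004 × 4.5000% + 0.0788 × 3.8100% = 6.9787%.

6.98%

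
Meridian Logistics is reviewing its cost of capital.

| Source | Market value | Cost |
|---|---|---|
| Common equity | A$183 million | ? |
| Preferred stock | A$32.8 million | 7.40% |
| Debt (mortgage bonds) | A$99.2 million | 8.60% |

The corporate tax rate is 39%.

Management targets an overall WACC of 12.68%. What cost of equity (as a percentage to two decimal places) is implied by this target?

Total capital V = 183 + 32.8 + 99.2 = 315.
Equity weight = 183/315 = 0.5810.
Preferred weight = 32.8/315 = 0.1041.
Mortgage bonds weight = 99.2/315 = 0.3149.
Debt contribution = 0.3149 × 8.6% × (1 − 39%) = 1.6521%.
Preferred contribution = 0.1041 × 7.4% = 0.7705%.
Required equity contribution = 12.68% − 2.4226% = 10.2574%.
Re = 10.2574% / 0.5810 = 17.6562%.

17.66%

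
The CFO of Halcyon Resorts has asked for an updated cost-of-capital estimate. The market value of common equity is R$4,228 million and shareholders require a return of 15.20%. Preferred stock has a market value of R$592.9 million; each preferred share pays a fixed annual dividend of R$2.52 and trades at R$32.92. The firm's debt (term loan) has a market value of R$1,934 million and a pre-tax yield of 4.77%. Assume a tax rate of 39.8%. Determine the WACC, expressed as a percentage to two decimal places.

Cost of preferred: Rp = 2.52 / 32.92 = 7.6549%.
Total capital V = 4228 + 592.9 + 1934 = 6754.9.
Equity: weight = 4228/6754.9 = 0.6259; cost = 15.2%.
Preferred: weight = 592.9/6754.9 = 0.0878; cost = 7.6549%.
Term loan: weight = 1934/6754.9 = 0.2863; after-tax cost = 4.77% × (1 − 39.8%) = 2.8715%.
WACC = 0.6259 × 15.2000% + 0.0878 × 7.6549% + 0.2863 × 2.8715% = 11.0080%.

11.01%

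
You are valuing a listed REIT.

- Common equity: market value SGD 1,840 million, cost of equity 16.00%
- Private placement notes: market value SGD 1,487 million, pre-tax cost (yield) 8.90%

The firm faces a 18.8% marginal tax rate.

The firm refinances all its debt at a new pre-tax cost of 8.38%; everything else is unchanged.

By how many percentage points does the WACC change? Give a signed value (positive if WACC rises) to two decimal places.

Current WACC:
Total capital V = 1840 + 1487 = 3327.
Equity: weight = 1840/3327 = 0.5531; cost = 16%.
Private placement notes: weight = 1487/3327 = 0.4469; after-tax cost = 8.9% × (1 − 18.8%) = 7.2268%.
WACC = 0.5531 × 16.0000% + 0.4469 × 7.2268% = 12.0788%.
After the change:
Total capital V = 1840 + 1487 = 3327.
Equity: weight = 1840/3327 = 0.5531; cost = 16%.
Private placement notes: weight = 1487/3327 = 0.4469; after-tax cost = 8.38% × (1 − 18.8%) = 6.8046%.
WACC = 0.5531 × 16.0000% + 0.4469 × 6.8046% = 11.8901%.
Change in WACC = 11.8901% − 12.0788% = -0.1887 pp.

-0.19 pp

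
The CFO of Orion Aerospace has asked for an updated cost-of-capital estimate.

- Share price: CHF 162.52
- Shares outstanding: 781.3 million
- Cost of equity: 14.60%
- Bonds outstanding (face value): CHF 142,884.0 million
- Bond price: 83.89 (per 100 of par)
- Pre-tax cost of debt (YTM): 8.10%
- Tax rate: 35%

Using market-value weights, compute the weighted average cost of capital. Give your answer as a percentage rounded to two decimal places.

10.07%

Market value of equity E = 162.52 × 781.3m = 126976.876m. Market value of debt D = 142884m × 83.89/100 = 119865.3876m.
Total capital V = 126976.876 + 119865.3876 = 246842.2636.
Equity: weight = 126976.876/246842.2636 = 0.5144; cost = 14.6%.
Bonds outstanding: weight = 119865.3876/246842.2636 = 0.4856; after-tax cost = 8.1% × (1 − 35%) = 5.2650%.
WACC = 0.5144 × 14.6000% + 0.4856 × 5.2650% = 10.0670%.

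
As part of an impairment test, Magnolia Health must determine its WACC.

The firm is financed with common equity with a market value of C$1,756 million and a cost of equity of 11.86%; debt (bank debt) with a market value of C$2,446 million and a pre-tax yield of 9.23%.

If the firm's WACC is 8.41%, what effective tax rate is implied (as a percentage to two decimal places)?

35.72%

Total capital V = 1756 + 2446 = 4202.
Equity weight = 1756/4202 = 0.4179.
Bank debt weight = 2446/4202 = 0.5821.
Equity contribution = 0.4179 × 11.86% = 4.9562%.
Debt contribution must be 8.41% − 4.9562% = 3.4538%.
0.5821 × 9.23% × (1 − T) = 3.4538%  ⇒  (1 − T) = 0.6428.
T = 35.7181%.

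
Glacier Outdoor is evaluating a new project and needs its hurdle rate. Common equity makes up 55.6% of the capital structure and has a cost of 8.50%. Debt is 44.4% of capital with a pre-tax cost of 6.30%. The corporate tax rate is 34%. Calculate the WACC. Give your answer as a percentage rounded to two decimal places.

6.57%

After-tax cost of debt = 6.3% × (1 − 34%) = 4.1580%.
WACC = 0.556 × 8.5000% + 0.444 × 4.1580% = 6.5722%.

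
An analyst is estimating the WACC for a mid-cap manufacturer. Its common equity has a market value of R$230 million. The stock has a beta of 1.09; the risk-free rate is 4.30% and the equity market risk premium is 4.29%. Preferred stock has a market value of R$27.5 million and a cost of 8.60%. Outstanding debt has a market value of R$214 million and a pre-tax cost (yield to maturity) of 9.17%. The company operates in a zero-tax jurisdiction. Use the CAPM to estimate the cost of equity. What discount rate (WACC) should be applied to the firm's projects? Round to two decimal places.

Cost of equity via CAPM: Re = 4.3% + 1.09 × 4.29% = 8.9761%.
Total capital V = 230 + 27.5 + 214 = 471.5.
Equity: weight = 230/471.5 = 0.4878; cost = 8.9761%.
Preferred: weight = 27.5/471.5 = 0.0583; cost = 8.6%.
Debt: weight = 214/471.5 = 0.4539; after-tax cost = 9.17% × (1 − 0%) = 9.1700%.
WACC = 0.4878 × 8.9761% + 0.0583 × 8.6000% + 0.4539 × 9.1700% = 9.0422%.

9.04%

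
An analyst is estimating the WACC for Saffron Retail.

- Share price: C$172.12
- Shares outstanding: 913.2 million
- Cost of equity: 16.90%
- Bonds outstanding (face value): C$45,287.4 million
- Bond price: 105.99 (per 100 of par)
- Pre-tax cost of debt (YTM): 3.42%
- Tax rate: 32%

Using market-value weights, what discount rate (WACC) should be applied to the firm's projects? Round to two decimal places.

Market value of equity E = 172.12 × 913.2m = 157179.984m. Market value of debt D = 45287.4m × 105.99/100 = 48000.11526m.
Total capital V = 157179.984 + 48000.11526 = 205180.09926.
Equity: weight = 157179.984/205180.09926 = 0.7661; cost = 16.9%.
Bonds outstanding: weight = 48000.11526/205180.09926 = 0.2339; after-tax cost = 3.42% × (1 − 32%) = 2.3256%.
WACC = 0.7661 × 16.9000% + 0.2339 × 2.3256% = 13.4904%.

13.49%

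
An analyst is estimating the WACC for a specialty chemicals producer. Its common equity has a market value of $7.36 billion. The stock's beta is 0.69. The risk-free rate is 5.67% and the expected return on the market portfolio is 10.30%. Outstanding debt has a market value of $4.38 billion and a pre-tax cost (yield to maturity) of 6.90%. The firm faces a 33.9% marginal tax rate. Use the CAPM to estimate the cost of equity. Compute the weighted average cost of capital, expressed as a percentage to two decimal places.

Market risk premium = 10.3% − 5.67% = 4.63%.
Cost of equity via CAPM: Re = 5.67% + 0.69 × 4.63% = 8.8647%.
Total capital V = 7.36 + 4.38 = 11.74.
Equity: weight = 7.36/11.74 = 0.6269; cost = 8.8647%.
Debt: weight = 4.38/11.74 = 0.3731; after-tax cost = 6.9% × (1 − 33.9%) = 4.5609%.
WACC = 0.6269 × 8.8647% + 0.3731 × 4.5609% = 7.2590%.

7.26%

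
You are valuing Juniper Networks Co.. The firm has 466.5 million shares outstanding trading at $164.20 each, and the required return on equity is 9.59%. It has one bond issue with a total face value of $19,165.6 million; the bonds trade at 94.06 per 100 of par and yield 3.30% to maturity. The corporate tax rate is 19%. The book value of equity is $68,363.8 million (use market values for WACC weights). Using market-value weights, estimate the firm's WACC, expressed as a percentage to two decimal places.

8.27%

Market value of equity E = 164.2 × 466.5m = 76599.3m. Market value of debt D = 19165.6m × 94.06/100 = 18027.16336m.
Total capital V = 76599.3 + 18027.16336 = 94626.46336.
Equity: weight = 76599.3/94626.46336 = 0.8095; cost = 9.59%.
Bonds outstanding: weight = 18027.16336/94626.46336 = 0.1905; after-tax cost = 3.3% × (1 − 19%) = 2.6730%.
WACC = 0.8095 × 9.5900% + 0.1905 × 2.6730% = 8.2723%.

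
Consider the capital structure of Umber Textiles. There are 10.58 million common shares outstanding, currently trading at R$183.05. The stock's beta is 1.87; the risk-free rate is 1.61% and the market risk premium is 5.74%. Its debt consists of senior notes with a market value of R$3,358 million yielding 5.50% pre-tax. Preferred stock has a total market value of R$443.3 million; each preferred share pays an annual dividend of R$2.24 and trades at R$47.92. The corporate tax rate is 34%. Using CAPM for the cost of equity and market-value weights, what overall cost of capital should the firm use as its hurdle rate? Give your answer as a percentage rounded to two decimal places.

6.65%

Cost of equity via CAPM: Re = 1.61% + 1.87 × 5.74% = 12.3438%.
Cost of preferred: Rp = 2.24 / 47.92 = 4.6745%.
Market value of equity E = 183.05 × 10.58m = 1936.669m.
Total capital V = 1936.669 + 443.3 + 3358 = 5737.969.
Equity: weight = 1936.669/5737.969 = 0.3375; cost = 12.3438%.
Preferred: weight = 443.3/5737.969 = 0.0773; cost = 4.6745%.
Senior notes: weight = 3358/5737.969 = 0.5852; after-tax cost = 5.5% × (1 − 34%) = 3.6300%.
WACC = 0.3375 × 12.3438% + 0.0773 × 4.6745% + 0.5852 × 3.6300% = 6.6518%.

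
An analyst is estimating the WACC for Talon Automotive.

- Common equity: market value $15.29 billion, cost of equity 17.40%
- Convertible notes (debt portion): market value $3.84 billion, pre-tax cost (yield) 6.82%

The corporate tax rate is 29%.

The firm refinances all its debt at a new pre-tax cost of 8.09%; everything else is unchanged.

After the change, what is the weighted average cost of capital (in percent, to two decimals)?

After the change:
Total capital V = 15.29 + 3.84 = 19.13.
Equity: weight = 15.29/19.13 = 0.7993; cost = 17.4%.
Convertible notes (debt portion): weight = 3.84/19.13 = 0.2007; after-tax cost = 8.09% × (1 − 29%) = 5.7439%.
WACC = 0.7993 × 17.4000% + 0.2007 × 5.7439% = 15.0602%.

15.06%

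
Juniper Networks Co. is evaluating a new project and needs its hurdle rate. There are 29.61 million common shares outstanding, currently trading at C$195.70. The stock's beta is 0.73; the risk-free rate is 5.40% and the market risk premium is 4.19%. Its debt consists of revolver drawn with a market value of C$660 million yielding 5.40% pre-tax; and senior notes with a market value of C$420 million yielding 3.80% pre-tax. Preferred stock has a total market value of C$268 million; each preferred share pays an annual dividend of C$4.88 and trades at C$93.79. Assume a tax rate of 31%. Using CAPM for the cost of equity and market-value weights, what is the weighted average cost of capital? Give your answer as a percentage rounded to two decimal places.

Cost of equity via CAPM: Re = 5.4% + 0.73 × 4.19% = 8.4587%.
Cost of preferred: Rp = 4.88 / 93.79 = 5.2031%.
Market value of equity E = 195.7 × 29.61m = 5794.677m.
Total capital V = 5794.677 + 268 + 660 + 420 = 7142.677.
Equity: weight = 5794.677/7142.677 = 0.8113; cost = 8.4587%.
Preferred: weight = 268/7142.677 = 0.0375; cost = 5.2031%.
Revolver drawn: weight = 660/7142.677 = 0.0924; after-tax cost = 5.4% × (1 − 31%) = 3.7260%.
Senior notes: weight = 420/7142.677 = 0.0588; after-tax cost = 3.8% × (1 − 31%) = 2.6220%.
WACC = 0.8113 × 8.4587% + 0.0375 × 5.2031% + 0.0924 × 3.7260% + 0.0588 × 2.6220% = 7.5560%.

7.56%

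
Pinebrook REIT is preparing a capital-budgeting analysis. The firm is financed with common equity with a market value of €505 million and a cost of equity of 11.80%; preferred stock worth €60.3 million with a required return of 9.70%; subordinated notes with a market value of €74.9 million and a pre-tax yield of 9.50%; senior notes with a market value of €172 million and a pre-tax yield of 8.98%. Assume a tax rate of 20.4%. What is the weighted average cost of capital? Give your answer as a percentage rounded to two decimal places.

10.27%

Total capital V = 505 + 60.3 + 74.9 + 172 = 812.2.
Equity: weight = 505/812.2 = 0.6218; cost = 11.8%.
Preferred: weight = 60.3/812.2 = 0.0742; cost = 9.7%.
Subordinated notes: weight = 74.9/812.2 = 0.0922; after-tax cost = 9.5% × (1 − 20.4%) = 7.5620%.
Senior notes: weight = 172/812.2 = 0.2118; after-tax cost = 8.98% × (1 − 20.4%) = 7.1481%.
WACC = 0.6218 × 11.8000% + 0.0742 × 9.7000% + 0.0922 × 7.5620% + 0.2118 × 7.1481% = 10.2681%.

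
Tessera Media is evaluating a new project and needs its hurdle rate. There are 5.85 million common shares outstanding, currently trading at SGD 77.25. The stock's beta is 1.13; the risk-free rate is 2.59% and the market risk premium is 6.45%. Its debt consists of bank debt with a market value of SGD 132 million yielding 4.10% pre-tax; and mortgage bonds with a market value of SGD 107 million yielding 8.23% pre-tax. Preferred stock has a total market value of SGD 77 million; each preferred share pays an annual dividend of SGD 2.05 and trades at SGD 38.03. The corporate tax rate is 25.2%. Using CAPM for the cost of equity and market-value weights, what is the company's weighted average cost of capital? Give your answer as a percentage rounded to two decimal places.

Cost of equity via CAPM: Re = 2.59% + 1.13 × 6.45% = 9.8785%.
Cost of preferred: Rp = 2.05 / 38.03 = 5.3905%.
Market value of equity E = 77.25 × 5.85m = 451.9125m.
Total capital V = 451.9125 + 77 + 132 + 107 = 767.9125.
Equity: weight = 451.9125/767.9125 = 0.5885; cost = 9.8785%.
Preferred: weight = 77/767.9125 = 0.1003; cost = 5.3905%.
Bank debt: weight = 132/767.9125 = 0.1719; after-tax cost = 4.1% × (1 − 25.2%) = 3.0668%.
Mortgage bonds: weight = 107/767.9125 = 0.1393; after-tax cost = 8.23% × (1 − 25.2%) = 6.1560%.
WACC = 0.5885 × 9.8785% + 0.1003 × 5.3905% + 0.1719 × 3.0668% + 0.1393 × 6.1560% = 7.7389%.

7.74%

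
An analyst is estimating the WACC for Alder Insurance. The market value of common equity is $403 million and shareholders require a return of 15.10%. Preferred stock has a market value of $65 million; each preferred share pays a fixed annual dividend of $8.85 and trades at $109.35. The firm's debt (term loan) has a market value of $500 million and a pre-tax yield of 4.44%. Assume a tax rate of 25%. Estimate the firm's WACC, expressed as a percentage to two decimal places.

8.55%

Cost of preferred: Rp = 8.85 / 109.35 = 8.0933%.
Total capital V = 403 + 65 + 500 = 968.
Equity: weight = 403/968 = 0.4163; cost = 15.1%.
Preferred: weight = 65/968 = 0.0671; cost = 8.0933%.
Term loan: weight = 500/968 = 0.5165; after-tax cost = 4.44% × (1 − 25%) = 3.3300%.
WACC = 0.4163 × 15.1000% + 0.0671 × 8.0933% + 0.5165 × 3.3300% = 8.5500%.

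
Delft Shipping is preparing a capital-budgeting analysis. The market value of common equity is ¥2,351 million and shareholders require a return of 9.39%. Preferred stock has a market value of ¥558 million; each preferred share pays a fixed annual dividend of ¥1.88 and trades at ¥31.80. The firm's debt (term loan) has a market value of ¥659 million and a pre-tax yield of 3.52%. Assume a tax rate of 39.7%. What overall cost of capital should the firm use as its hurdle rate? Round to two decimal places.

7.50%

Cost of preferred: Rp = 1.88 / 31.8 = 5.9119%.
Total capital V = 2351 + 558 + 659 = 3568.
Equity: weight = 2351/3568 = 0.6589; cost = 9.39%.
Preferred: weight = 558/3568 = 0.1564; cost = 5.9119%.
Term loan: weight = 659/3568 = 0.1847; after-tax cost = 3.52% × (1 − 39.7%) = 2.1226%.
WACC = 0.6589 × 9.3900% + 0.1564 × 5.9119% + 0.1847 × 2.1226% = 7.5038%.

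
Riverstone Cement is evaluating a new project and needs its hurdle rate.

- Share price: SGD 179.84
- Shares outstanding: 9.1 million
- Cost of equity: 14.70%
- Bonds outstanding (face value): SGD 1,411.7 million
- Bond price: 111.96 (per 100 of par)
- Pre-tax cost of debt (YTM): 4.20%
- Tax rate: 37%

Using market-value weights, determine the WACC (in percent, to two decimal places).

Market value of equity E = 179.84 × 9.1m = 1636.544m. Market value of debt D = 1411.7m × 111.96/100 = 1580.53932m.
Total capital V = 1636.544 + 1580.53932 = 3217.08332.
Equity: weight = 1636.544/3217.08332 = 0.5087; cost = 14.7%.
Bonds outstanding: weight = 1580.53932/3217.08332 = 0.4913; after-tax cost = 4.2% × (1 − 37%) = 2.6460%.
WACC = 0.5087 × 14.7000% + 0.4913 × 2.6460% = 8.7779%.

8.78%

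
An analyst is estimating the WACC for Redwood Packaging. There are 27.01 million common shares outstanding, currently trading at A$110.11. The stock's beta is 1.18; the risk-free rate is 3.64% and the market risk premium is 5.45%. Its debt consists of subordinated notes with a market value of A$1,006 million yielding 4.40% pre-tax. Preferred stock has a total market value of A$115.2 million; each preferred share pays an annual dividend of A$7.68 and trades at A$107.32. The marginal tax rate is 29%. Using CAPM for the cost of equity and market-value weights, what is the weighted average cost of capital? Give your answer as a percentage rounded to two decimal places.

Cost of equity via CAPM: Re = 3.64% + 1.18 × 5.45% = 10.0710%.
Cost of preferred: Rp = 7.68 / 107.32 = 7.1562%.
Market value of equity E = 110.11 × 27.01m = 2974.0711m.
Total capital V = 2974.0711 + 115.2 + 1006 = 4095.2711.
Equity: weight = 2974.0711/4095.2711 = 0.7262; cost = 10.071%.
Preferred: weight = 115.2/4095.2711 = 0.0281; cost = 7.1562%.
Subordinated notes: weight = 1006/4095.2711 = 0.2456; after-tax cost = 4.4% × (1 − 29%) = 3.1240%.
WACC = 0.7262 × 10.0710% + 0.0281 × 7.1562% + 0.2456 × 3.1240% = 8.2825%.

8.28%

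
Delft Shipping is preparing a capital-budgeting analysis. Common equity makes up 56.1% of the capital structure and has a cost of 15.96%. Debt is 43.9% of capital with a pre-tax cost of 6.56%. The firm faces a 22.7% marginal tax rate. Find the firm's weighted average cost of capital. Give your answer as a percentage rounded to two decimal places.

After-tax cost of debt = 6.56% × (1 − 22.7%) = 5.0709%.
WACC = 0.561 × 15.9600% + 0.439 × 5.0709% = 11.1797%.

11.18%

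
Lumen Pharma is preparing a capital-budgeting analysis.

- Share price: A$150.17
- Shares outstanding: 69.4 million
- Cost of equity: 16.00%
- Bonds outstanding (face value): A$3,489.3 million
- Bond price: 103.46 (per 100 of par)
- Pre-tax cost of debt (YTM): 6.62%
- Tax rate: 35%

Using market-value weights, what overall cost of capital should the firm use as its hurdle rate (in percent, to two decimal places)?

12.99%

Market value of equity E = 150.17 × 69.4m = 10421.798m. Market value of debt D = 3489.3m × 103.46/100 = 3610.02978m.
Total capital V = 10421.798 + 3610.02978 = 14031.82778.
Equity: weight = 10421.798/14031.82778 = 0.7427; cost = 16%.
Bonds outstanding: weight = 3610.02978/14031.82778 = 0.2573; after-tax cost = 6.62% × (1 − 35%) = 4.3030%.
WACC = 0.7427 × 16.0000% + 0.2573 × 4.3030% = 12.9907%.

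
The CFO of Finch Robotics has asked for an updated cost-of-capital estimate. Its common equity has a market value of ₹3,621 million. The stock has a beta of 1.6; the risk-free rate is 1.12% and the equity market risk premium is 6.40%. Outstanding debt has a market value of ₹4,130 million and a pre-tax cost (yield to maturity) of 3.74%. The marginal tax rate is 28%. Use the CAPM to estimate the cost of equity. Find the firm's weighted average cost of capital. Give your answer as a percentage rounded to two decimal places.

6.74%

Cost of equity via CAPM: Re = 1.12% + 1.6 × 6.4% = 11.3600%.
Total capital V = 3621 + 4130 = 7751.
Equity: weight = 3621/7751 = 0.4672; cost = 11.36%.
Debt: weight = 4130/7751 = 0.5328; after-tax cost = 3.74% × (1 − 28%) = 2.6928%.
WACC = 0.4672 × 11.3600% + 0.5328 × 2.6928% = 6.7418%.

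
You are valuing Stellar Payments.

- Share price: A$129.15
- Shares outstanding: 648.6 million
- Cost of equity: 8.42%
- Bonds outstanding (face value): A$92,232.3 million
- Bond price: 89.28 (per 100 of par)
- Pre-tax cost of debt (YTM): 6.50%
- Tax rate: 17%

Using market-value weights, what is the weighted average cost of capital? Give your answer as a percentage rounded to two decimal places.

6.92%

Market value of equity E = 129.15 × 648.6m = 83766.69m. Market value of debt D = 92232.3m × 89.28/100 = 82344.99744m.
Total capital V = 83766.69 + 82344.99744 = 166111.68744.
Equity: weight = 83766.69/166111.68744 = 0.5043; cost = 8.42%.
Bonds outstanding: weight = 82344.99744/166111.68744 = 0.4957; after-tax cost = 6.5% × (1 − 17%) = 5.3950%.
WACC = 0.5043 × 8.4200% + 0.4957 × 5.3950% = 6.9204%.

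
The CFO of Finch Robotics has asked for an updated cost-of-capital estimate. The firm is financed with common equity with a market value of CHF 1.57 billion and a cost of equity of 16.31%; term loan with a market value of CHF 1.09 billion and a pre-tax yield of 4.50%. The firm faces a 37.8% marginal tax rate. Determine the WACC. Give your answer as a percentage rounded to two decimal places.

Total capital V = 1.57 + 1.09 = 2.66.
Equity: weight = 1.57/2.66 = 0.5902; cost = 16.31%.
Term loan: weight = 1.09/2.66 = 0.4098; after-tax cost = 4.5% × (1 − 37.8%) = 2.7990%.
WACC = 0.5902 × 16.3100% + 0.4098 × 2.7990% = 10.7735%.

10.77%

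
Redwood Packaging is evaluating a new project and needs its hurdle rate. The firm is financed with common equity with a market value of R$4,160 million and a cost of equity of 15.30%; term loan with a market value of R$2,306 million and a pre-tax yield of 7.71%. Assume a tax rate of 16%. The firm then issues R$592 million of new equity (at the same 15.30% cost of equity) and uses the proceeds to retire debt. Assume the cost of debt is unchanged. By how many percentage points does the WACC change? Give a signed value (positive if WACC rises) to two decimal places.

+0.81 pp

Current WACC:
Total capital V = 4160 + 2306 = 6466.
Equity: weight = 4160/6466 = 0.6434; cost = 15.3%.
Term loan: weight = 2306/6466 = 0.3566; after-tax cost = 7.71% × (1 − 16%) = 6.4764%.
WACC = 0.6434 × 15.3000% + 0.3566 × 6.4764% = 12.1532%.
After the change:
Total capital V = 4752 + 1714 = 6466.
Equity: weight = 4752/6466 = 0.7349; cost = 15.3%.
Term loan: weight = 1714/6466 = 0.2651; after-tax cost = 7.71% × (1 − 16%) = 6.4764%.
WACC = 0.7349 × 15.3000% + 0.2651 × 6.4764% = 12.9611%.
Change in WACC = 12.9611% − 12.1532% = 0.8079 pp.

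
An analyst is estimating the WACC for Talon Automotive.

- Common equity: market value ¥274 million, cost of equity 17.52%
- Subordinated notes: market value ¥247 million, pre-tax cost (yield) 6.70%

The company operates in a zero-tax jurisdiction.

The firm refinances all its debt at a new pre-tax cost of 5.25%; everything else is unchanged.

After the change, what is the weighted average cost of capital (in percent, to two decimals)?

11.70%

After the change:
Total capital V = 274 + 247 = 521.
Equity: weight = 274/521 = 0.5259; cost = 17.52%.
Subordinated notes: weight = 247/521 = 0.4741; after-tax cost = 5.25% × (1 − 0%) = 5.2500%.
WACC = 0.5259 × 17.5200% + 0.4741 × 5.2500% = 11.7029%.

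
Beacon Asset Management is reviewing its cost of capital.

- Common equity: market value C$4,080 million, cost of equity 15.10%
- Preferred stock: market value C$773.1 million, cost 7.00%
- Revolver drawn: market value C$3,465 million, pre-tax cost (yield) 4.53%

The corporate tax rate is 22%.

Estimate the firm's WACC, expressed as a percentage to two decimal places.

Total capital V = 4080 + 773.1 + 3465 = 8318.1.
Equity: weight = 4080/8318.1 = 0.4905; cost = 15.1%.
Preferred: weight = 773.1/8318.1 = 0.0929; cost = 7%.
Revolver drawn: weight = 3465/8318.1 = 0.4166; after-tax cost = 4.53% × (1 − 22%) = 3.5334%.
WACC = 0.4905 × 15.1000% + 0.0929 × 7.0000% + 0.4166 × 3.5334% = 9.5290%.

9.53%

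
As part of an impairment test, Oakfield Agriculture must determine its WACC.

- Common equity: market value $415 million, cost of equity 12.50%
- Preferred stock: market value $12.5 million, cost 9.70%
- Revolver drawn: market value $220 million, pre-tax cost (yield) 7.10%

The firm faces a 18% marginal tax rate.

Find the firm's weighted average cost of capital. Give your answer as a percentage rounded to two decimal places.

10.18%

Total capital V = 415 + 12.5 + 220 = 647.5.
Equity: weight = 415/647.5 = 0.6409; cost = 12.5%.
Preferred: weight = 12.5/647.5 = 0.0193; cost = 9.7%.
Revolver drawn: weight = 220/647.5 = 0.3398; after-tax cost = 7.1% × (1 − 18%) = 5.8220%.
WACC = 0.6409 × 12.5000% + 0.0193 × 9.7000% + 0.3398 × 5.8220% = 10.1770%.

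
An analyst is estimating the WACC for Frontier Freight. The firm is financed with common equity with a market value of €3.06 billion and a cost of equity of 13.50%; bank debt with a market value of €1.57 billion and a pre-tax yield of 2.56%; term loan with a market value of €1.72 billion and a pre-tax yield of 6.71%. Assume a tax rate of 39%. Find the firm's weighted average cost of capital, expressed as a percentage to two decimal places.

8.00%

Total capital V = 3.06 + 1.57 + 1.72 = 6.35.
Equity: weight = 3.06/6.35 = 0.4819; cost = 13.5%.
Bank debt: weight = 1.57/6.35 = 0.2472; after-tax cost = 2.56% × (1 − 39%) = 1.5616%.
Term loan: weight = 1.72/6.35 = 0.2709; after-tax cost = 6.71% × (1 − 39%) = 4.0931%.
WACC = 0.4819 × 13.5000% + 0.2472 × 1.5616% + 0.2709 × 4.0931% = 8.0003%.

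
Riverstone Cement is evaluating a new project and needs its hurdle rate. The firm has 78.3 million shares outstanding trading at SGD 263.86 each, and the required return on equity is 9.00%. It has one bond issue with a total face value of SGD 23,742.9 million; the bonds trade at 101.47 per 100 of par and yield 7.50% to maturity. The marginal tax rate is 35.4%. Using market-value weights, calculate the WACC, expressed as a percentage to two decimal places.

Market value of equity E = 263.86 × 78.3m = 20660.238m. Market value of debt D = 23742.9m × 101.47/100 = 24091.92063m.
Total capital V = 20660.238 + 24091.92063 = 44752.15863.
Equity: weight = 20660.238/44752.15863 = 0.4617; cost = 9%.
Bonds outstanding: weight = 24091.92063/44752.15863 = 0.5383; after-tax cost = 7.5% × (1 − 35.4%) = 4.8450%.
WACC = 0.4617 × 9.0000% + 0.5383 × 4.8450% = 6.7632%.

6.76%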